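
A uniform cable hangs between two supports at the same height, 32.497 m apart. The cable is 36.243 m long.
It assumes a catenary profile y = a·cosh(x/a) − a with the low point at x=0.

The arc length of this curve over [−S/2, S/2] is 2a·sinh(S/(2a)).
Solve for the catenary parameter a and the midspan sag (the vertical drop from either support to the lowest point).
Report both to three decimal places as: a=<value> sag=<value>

a=19.867 sag=7.023

seed: a₀ = √(S³/(24(L−S))) = √(32.497³/(24·3.746)) = 19.537788
iter 1: u=0.831645  f(a)=+1.317e-01  f'(a)=-4.106e-01  a ← 19.537788 − (+1.317e-01/-4.106e-01) = 19.858494
iter 2: u=0.818214  f(a)=+3.313e-03  f'(a)=-3.902e-01  a ← 19.858494 − (+3.313e-03/-3.902e-01) = 19.866983
iter 3: u=0.817865  f(a)=+2.216e-06  f'(a)=-3.897e-01  a ← 19.866983 − (+2.216e-06/-3.897e-01) = 19.866989
iter 4: u=0.817864  f(a)=+9.948e-13  f'(a)=-3.897e-01  a ← 19.866989 − (+9.948e-13/-3.897e-01) = 19.866989
converged: |Δa| < 1e-12 after 4 iterations
sag = a·(cosh(S/(2a)) − 1) = 19.866989·(cosh(0.817864) − 1) = 7.023270
T_max/T_min = cosh(S/(2a)) = 1.353515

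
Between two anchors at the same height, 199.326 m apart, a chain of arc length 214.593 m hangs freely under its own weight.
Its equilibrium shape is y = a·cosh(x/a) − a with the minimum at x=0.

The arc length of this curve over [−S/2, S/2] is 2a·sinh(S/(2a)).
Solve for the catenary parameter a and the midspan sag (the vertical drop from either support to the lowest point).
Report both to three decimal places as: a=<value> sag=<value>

seed: a₀ = √(S³/(24(L−S))) = √(199.326³/(24·15.267)) = 147.015611
iter 1: u=0.677908  f(a)=+3.547e-01  f'(a)=-2.174e-01  a ← 147.015611 − (+3.547e-01/-2.174e-01) = 148.647053
iter 2: u=0.670467  f(a)=+5.990e-03  f'(a)=-2.101e-01  a ← 148.647053 − (+5.990e-03/-2.101e-01) = 148.675563
iter 3: u=0.670339  f(a)=+1.774e-06  f'(a)=-2.100e-01  a ← 148.675563 − (+1.774e-06/-2.100e-01) = 148.675572
iter 4: u=0.670339  f(a)=+1.137e-13  f'(a)=-2.100e-01  a ← 148.675572 − (+1.137e-13/-2.100e-01) = 148.675572
converged: |Δa| < 1e-12 after 4 iterations
sag = a·(cosh(S/(2a)) − 1) = 148.675572·(cosh(0.670339) − 1) = 34.673725
T_max/T_min = cosh(S/(2a)) = 1.233217

a=148.676 sag=34.674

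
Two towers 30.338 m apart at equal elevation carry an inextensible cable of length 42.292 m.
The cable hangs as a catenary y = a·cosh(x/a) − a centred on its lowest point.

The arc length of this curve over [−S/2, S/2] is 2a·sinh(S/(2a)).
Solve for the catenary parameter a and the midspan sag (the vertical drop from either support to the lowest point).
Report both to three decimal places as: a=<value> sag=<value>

a=10.403 sag=13.164

seed: a₀ = √(S³/(24(L−S))) = √(30.338³/(24·11.954)) = 9.865479
iter 1: u=1.537584  f(a)=+1.495e+00  f'(a)=-3.047e+00  a ← 9.865479 − (+1.495e+00/-3.047e+00) = 10.356233
iter 2: u=1.464722  f(a)=+1.188e-01  f'(a)=-2.580e+00  a ← 10.356233 − (+1.188e-01/-2.580e+00) = 10.402281
iter 3: u=1.458238  f(a)=+8.933e-04  f'(a)=-2.542e+00  a ← 10.402281 − (+8.933e-04/-2.542e+00) = 10.402633
iter 4: u=1.458189  f(a)=+5.133e-08  f'(a)=-2.541e+00  a ← 10.402633 − (+5.133e-08/-2.541e+00) = 10.402633
iter 5: u=1.458189  f(a)=+7.105e-15  f'(a)=-2.541e+00  a ← 10.402633 − (+7.105e-15/-2.541e+00) = 10.402633
converged: |Δa| < 1e-12 after 5 iterations
sag = a·(cosh(S/(2a)) − 1) = 10.402633·(cosh(1.458189) − 1) = 13.163616
T_max/T_min = cosh(S/(2a)) = 2.265412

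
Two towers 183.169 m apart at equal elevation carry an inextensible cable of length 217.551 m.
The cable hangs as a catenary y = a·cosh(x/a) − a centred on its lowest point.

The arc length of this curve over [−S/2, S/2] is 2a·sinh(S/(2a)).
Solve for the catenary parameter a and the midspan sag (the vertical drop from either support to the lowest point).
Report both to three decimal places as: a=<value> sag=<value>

a=88.631 sag=51.681

seed: a₀ = √(S³/(24(L−S))) = √(183.169³/(24·34.382)) = 86.299201
iter 1: u=1.061244  f(a)=+1.989e+00  f'(a)=-8.902e-01  a ← 86.299201 − (+1.989e+00/-8.902e-01) = 88.533279
iter 2: u=1.034464  f(a)=+7.985e-02  f'(a)=-8.201e-01  a ← 88.533279 − (+7.985e-02/-8.201e-01) = 88.630649
iter 3: u=1.033328  f(a)=+1.406e-04  f'(a)=-8.172e-01  a ← 88.630649 − (+1.406e-04/-8.172e-01) = 88.630821
iter 4: u=1.033326  f(a)=+4.379e-10  f'(a)=-8.172e-01  a ← 88.630821 − (+4.379e-10/-8.172e-01) = 88.630821
iter 5: u=1.033326  f(a)=+5.684e-14  f'(a)=-8.172e-01  a ← 88.630821 − (+5.684e-14/-8.172e-01) = 88.630821
converged: |Δa| < 1e-12 after 5 iterations
sag = a·(cosh(S/(2a)) − 1) = 88.630821·(cosh(1.033326) − 1) = 51.681444
T_max/T_min = cosh(S/(2a)) = 1.583109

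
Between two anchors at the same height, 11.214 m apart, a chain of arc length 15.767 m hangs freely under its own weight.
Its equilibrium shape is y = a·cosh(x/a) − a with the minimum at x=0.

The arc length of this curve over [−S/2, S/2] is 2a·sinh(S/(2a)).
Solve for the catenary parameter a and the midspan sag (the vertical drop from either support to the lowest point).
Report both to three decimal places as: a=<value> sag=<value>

seed: a₀ = √(S³/(24(L−S))) = √(11.214³/(24·4.553)) = 3.592414
iter 1: u=1.560789  f(a)=+5.878e-01  f'(a)=-3.208e+00  a ← 3.592414 − (+5.878e-01/-3.208e+00) = 3.775630
iter 2: u=1.485050  f(a)=+4.796e-02  f'(a)=-2.704e+00  a ← 3.775630 − (+4.796e-02/-2.704e+00) = 3.793366
iter 3: u=1.478107  f(a)=+3.820e-04  f'(a)=-2.662e+00  a ← 3.793366 − (+3.820e-04/-2.662e+00) = 3.793510
iter 4: u=1.478051  f(a)=+2.466e-08  f'(a)=-2.661e+00  a ← 3.793510 − (+2.466e-08/-2.661e+00) = 3.793510
iter 5: u=1.478051  f(a)=+1.776e-15  f'(a)=-2.661e+00  a ← 3.793510 − (+1.776e-15/-2.661e+00) = 3.793510
converged: |Δa| < 1e-12 after 5 iterations
sag = a·(cosh(S/(2a)) − 1) = 3.793510·(cosh(1.478051) − 1) = 4.955221
T_max/T_min = cosh(S/(2a)) = 2.306237

a=3.794 sag=4.955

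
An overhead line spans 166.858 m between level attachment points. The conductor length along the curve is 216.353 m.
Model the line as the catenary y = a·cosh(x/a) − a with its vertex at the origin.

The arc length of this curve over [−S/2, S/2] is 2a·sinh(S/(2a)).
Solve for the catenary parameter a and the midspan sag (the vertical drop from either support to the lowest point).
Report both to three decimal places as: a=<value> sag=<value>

seed: a₀ = √(S³/(24(L−S))) = √(166.858³/(24·49.495)) = 62.536600
iter 1: u=1.334083  f(a)=+4.596e+00  f'(a)=-1.883e+00  a ← 62.536600 − (+4.596e+00/-1.883e+00) = 64.977110
iter 2: u=1.283975  f(a)=+2.827e-01  f'(a)=-1.658e+00  a ← 64.977110 − (+2.827e-01/-1.658e+00) = 65.147640
iter 3: u=1.280614  f(a)=+1.225e-03  f'(a)=-1.644e+00  a ← 65.147640 − (+1.225e-03/-1.644e+00) = 65.148385
iter 4: u=1.280600  f(a)=+2.322e-08  f'(a)=-1.644e+00  a ← 65.148385 − (+2.322e-08/-1.644e+00) = 65.148385
iter 5: u=1.280600  f(a)=+2.842e-14  f'(a)=-1.644e+00  a ← 65.148385 − (+2.842e-14/-1.644e+00) = 65.148385
converged: |Δa| < 1e-12 after 5 iterations
sag = a·(cosh(S/(2a)) − 1) = 65.148385·(cosh(1.280600) − 1) = 61.130937
T_max/T_min = cosh(S/(2a)) = 1.938334

a=65.148 sag=61.131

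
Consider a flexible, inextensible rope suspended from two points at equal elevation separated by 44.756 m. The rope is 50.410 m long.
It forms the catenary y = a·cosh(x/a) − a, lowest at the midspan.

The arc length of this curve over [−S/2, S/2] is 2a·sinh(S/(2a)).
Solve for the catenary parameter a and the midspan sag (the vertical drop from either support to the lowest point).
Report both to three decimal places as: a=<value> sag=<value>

a=26.177 sag=10.162

seed: a₀ = √(S³/(24(L−S))) = √(44.756³/(24·5.654)) = 25.703566
iter 1: u=0.870619  f(a)=+2.182e-01  f'(a)=-4.742e-01  a ← 25.703566 − (+2.182e-01/-4.742e-01) = 26.163683
iter 2: u=0.855308  f(a)=+5.997e-03  f'(a)=-4.485e-01  a ← 26.163683 − (+5.997e-03/-4.485e-01) = 26.177055
iter 3: u=0.854871  f(a)=+4.813e-06  f'(a)=-4.477e-01  a ← 26.177055 − (+4.813e-06/-4.477e-01) = 26.177065
iter 4: u=0.854870  f(a)=+3.098e-12  f'(a)=-4.477e-01  a ← 26.177065 − (+3.098e-12/-4.477e-01) = 26.177065
converged: |Δa| < 1e-12 after 4 iterations
sag = a·(cosh(S/(2a)) − 1) = 26.177065·(cosh(0.854870) − 1) = 10.162043
T_max/T_min = cosh(S/(2a)) = 1.388204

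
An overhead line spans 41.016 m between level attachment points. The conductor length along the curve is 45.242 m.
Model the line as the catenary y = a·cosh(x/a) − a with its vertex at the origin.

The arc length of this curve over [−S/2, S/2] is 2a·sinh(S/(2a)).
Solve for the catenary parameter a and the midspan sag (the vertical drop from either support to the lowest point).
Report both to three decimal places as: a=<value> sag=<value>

seed: a₀ = √(S³/(24(L−S))) = √(41.016³/(24·4.226)) = 26.083123
iter 1: u=0.786256  f(a)=+1.326e-01  f'(a)=-3.445e-01  a ← 26.083123 − (+1.326e-01/-3.445e-01) = 26.467903
iter 2: u=0.774825  f(a)=+2.990e-03  f'(a)=-3.291e-01  a ← 26.467903 − (+2.990e-03/-3.291e-01) = 26.476988
iter 3: u=0.774559  f(a)=+1.600e-06  f'(a)=-3.288e-01  a ← 26.476988 − (+1.600e-06/-3.288e-01) = 26.476993
iter 4: u=0.774559  f(a)=+4.547e-13  f'(a)=-3.288e-01  a ← 26.476993 − (+4.547e-13/-3.288e-01) = 26.476993
converged: |Δa| < 1e-12 after 4 iterations
sag = a·(cosh(S/(2a)) − 1) = 26.476993·(cosh(0.774559) − 1) = 8.347435
T_max/T_min = cosh(S/(2a)) = 1.315271

a=26.477 sag=8.347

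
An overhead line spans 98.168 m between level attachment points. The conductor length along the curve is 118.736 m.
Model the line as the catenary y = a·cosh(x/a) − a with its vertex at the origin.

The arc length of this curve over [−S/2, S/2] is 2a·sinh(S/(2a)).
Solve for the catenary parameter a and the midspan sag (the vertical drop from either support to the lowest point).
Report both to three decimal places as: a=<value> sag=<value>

seed: a₀ = √(S³/(24(L−S))) = √(98.168³/(24·20.568)) = 43.777732
iter 1: u=1.121209  f(a)=+1.332e+00  f'(a)=-1.063e+00  a ← 43.777732 − (+1.332e+00/-1.063e+00) = 45.030722
iter 2: u=1.090011  f(a)=+5.934e-02  f'(a)=-9.704e-01  a ← 45.030722 − (+5.934e-02/-9.704e-01) = 45.091867
iter 3: u=1.088533  f(a)=+1.299e-04  f'(a)=-9.662e-01  a ← 45.091867 − (+1.299e-04/-9.662e-01) = 45.092002
iter 4: u=1.088530  f(a)=+6.250e-10  f'(a)=-9.662e-01  a ← 45.092002 − (+6.250e-10/-9.662e-01) = 45.092002
iter 5: u=1.088530  f(a)=-1.421e-14  f'(a)=-9.662e-01  a ← 45.092002 − (-1.421e-14/-9.662e-01) = 45.092002
converged: |Δa| < 1e-12 after 5 iterations
sag = a·(cosh(S/(2a)) − 1) = 45.092002·(cosh(1.088530) − 1) = 29.458975
T_max/T_min = cosh(S/(2a)) = 1.653308

a=45.092 sag=29.459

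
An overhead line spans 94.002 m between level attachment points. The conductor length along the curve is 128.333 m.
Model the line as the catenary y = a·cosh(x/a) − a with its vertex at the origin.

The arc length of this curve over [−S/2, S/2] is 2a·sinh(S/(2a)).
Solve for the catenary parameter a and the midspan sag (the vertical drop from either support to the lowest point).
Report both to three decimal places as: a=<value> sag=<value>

seed: a₀ = √(S³/(24(L−S))) = √(94.002³/(24·34.331)) = 31.750955
iter 1: u=1.480302  f(a)=+3.964e+00  f'(a)=-2.675e+00  a ← 31.750955 − (+3.964e+00/-2.675e+00) = 33.232743
iter 2: u=1.414298  f(a)=+2.944e-01  f'(a)=-2.291e+00  a ← 33.232743 − (+2.944e-01/-2.291e+00) = 33.361225
iter 3: u=1.408851  f(a)=+1.912e-03  f'(a)=-2.261e+00  a ← 33.361225 − (+1.912e-03/-2.261e+00) = 33.362070
iter 4: u=1.408815  f(a)=+8.175e-08  f'(a)=-2.261e+00  a ← 33.362070 − (+8.175e-08/-2.261e+00) = 33.362070
iter 5: u=1.408815  f(a)=+0.000e+00  f'(a)=-2.261e+00  a ← 33.362070 − (+0.000e+00/-2.261e+00) = 33.362070
converged: |Δa| < 1e-12 after 5 iterations
sag = a·(cosh(S/(2a)) − 1) = 33.362070·(cosh(1.408815) − 1) = 38.959209
T_max/T_min = cosh(S/(2a)) = 2.167770

a=33.362 sag=38.959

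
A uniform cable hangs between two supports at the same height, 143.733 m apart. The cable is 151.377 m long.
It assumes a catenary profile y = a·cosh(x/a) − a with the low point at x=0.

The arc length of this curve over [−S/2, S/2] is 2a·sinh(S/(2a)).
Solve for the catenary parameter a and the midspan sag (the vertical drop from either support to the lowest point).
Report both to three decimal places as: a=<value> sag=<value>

seed: a₀ = √(S³/(24(L−S))) = √(143.733³/(24·7.644)) = 127.223921
iter 1: u=0.564882  f(a)=+1.229e-01  f'(a)=-1.240e-01  a ← 127.223921 − (+1.229e-01/-1.240e-01) = 128.214594
iter 2: u=0.560517  f(a)=+1.450e-03  f'(a)=-1.211e-01  a ← 128.214594 − (+1.450e-03/-1.211e-01) = 128.226566
iter 3: u=0.560465  f(a)=+2.073e-07  f'(a)=-1.211e-01  a ← 128.226566 − (+2.073e-07/-1.211e-01) = 128.226567
iter 4: u=0.560465  f(a)=+0.000e+00  f'(a)=-1.211e-01  a ← 128.226567 − (+0.000e+00/-1.211e-01) = 128.226567
converged: |Δa| < 1e-12 after 4 iterations
sag = a·(cosh(S/(2a)) − 1) = 128.226567·(cosh(0.560465) − 1) = 20.672061
T_max/T_min = cosh(S/(2a)) = 1.161215

a=128.227 sag=20.672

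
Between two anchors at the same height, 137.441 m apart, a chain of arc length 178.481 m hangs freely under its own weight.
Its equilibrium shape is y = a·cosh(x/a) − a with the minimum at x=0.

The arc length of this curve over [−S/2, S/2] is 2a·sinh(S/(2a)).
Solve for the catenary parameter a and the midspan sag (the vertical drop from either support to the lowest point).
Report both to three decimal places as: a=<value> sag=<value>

seed: a₀ = √(S³/(24(L−S))) = √(137.441³/(24·41.040)) = 51.341099
iter 1: u=1.338509  f(a)=+3.837e+00  f'(a)=-1.904e+00  a ← 51.341099 − (+3.837e+00/-1.904e+00) = 53.356317
iter 2: u=1.287954  f(a)=+2.375e-01  f'(a)=-1.675e+00  a ← 53.356317 − (+2.375e-01/-1.675e+00) = 53.498099
iter 3: u=1.284541  f(a)=+1.043e-03  f'(a)=-1.660e+00  a ← 53.498099 − (+1.043e-03/-1.660e+00) = 53.498727
iter 4: u=1.284526  f(a)=+2.028e-08  f'(a)=-1.660e+00  a ← 53.498727 − (+2.028e-08/-1.660e+00) = 53.498727
iter 5: u=1.284526  f(a)=-2.842e-14  f'(a)=-1.660e+00  a ← 53.498727 − (-2.842e-14/-1.660e+00) = 53.498727
converged: |Δa| < 1e-12 after 5 iterations
sag = a·(cosh(S/(2a)) − 1) = 53.498727·(cosh(1.284526) − 1) = 50.549246
T_max/T_min = cosh(S/(2a)) = 1.944868

a=53.499 sag=50.549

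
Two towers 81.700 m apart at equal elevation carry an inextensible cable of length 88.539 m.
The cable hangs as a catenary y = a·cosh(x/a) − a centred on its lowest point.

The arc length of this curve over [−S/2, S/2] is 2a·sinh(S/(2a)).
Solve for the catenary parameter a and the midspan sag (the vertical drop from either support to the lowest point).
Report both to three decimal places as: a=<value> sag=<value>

seed: a₀ = √(S³/(24(L−S))) = √(81.700³/(24·6.839)) = 57.640954
iter 1: u=0.708697  f(a)=+1.738e-01  f'(a)=-2.494e-01  a ← 57.640954 − (+1.738e-01/-2.494e-01) = 58.337795
iter 2: u=0.700232  f(a)=+3.202e-03  f'(a)=-2.403e-01  a ← 58.337795 − (+3.202e-03/-2.403e-01) = 58.351120
iter 3: u=0.700072  f(a)=+1.132e-06  f'(a)=-2.401e-01  a ← 58.351120 − (+1.132e-06/-2.401e-01) = 58.351124
iter 4: u=0.700072  f(a)=+1.421e-13  f'(a)=-2.401e-01  a ← 58.351124 − (+1.421e-13/-2.401e-01) = 58.351124
converged: |Δa| < 1e-12 after 4 iterations
sag = a·(cosh(S/(2a)) − 1) = 58.351124·(cosh(0.700072) − 1) = 14.892594
T_max/T_min = cosh(S/(2a)) = 1.255224

a=58.351 sag=14.893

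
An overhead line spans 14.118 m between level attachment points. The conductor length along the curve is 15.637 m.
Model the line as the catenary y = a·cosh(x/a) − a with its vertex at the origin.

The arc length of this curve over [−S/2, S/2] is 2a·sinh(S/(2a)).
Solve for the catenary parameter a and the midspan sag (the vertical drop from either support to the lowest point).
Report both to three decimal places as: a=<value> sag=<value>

a=8.924 sag=2.940

seed: a₀ = √(S³/(24(L−S))) = √(14.118³/(24·1.519)) = 8.785678
iter 1: u=0.803467  f(a)=+4.979e-02  f'(a)=-3.686e-01  a ← 8.785678 − (+4.979e-02/-3.686e-01) = 8.920745
iter 2: u=0.791302  f(a)=+1.171e-03  f'(a)=-3.515e-01  a ← 8.920745 − (+1.171e-03/-3.515e-01) = 8.924078
iter 3: u=0.791006  f(a)=+6.831e-07  f'(a)=-3.511e-01  a ← 8.924078 − (+6.831e-07/-3.511e-01) = 8.924080
iter 4: u=0.791006  f(a)=+2.327e-13  f'(a)=-3.511e-01  a ← 8.924080 − (+2.327e-13/-3.511e-01) = 8.924080
converged: |Δa| < 1e-12 after 4 iterations
sag = a·(cosh(S/(2a)) − 1) = 8.924080·(cosh(0.791006) − 1) = 2.940495
T_max/T_min = cosh(S/(2a)) = 1.329501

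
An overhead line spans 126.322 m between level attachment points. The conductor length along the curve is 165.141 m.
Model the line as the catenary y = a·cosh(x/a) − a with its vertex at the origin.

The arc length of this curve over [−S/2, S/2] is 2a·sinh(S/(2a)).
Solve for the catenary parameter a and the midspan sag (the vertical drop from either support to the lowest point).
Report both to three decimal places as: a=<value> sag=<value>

a=48.523 sag=47.249

seed: a₀ = √(S³/(24(L−S))) = √(126.322³/(24·38.819)) = 46.514751
iter 1: u=1.357870  f(a)=+3.740e+00  f'(a)=-1.998e+00  a ← 46.514751 − (+3.740e+00/-1.998e+00) = 48.386756
iter 2: u=1.305337  f(a)=+2.376e-01  f'(a)=-1.751e+00  a ← 48.386756 − (+2.376e-01/-1.751e+00) = 48.522442
iter 3: u=1.301686  f(a)=+1.103e-03  f'(a)=-1.735e+00  a ← 48.522442 − (+1.103e-03/-1.735e+00) = 48.523078
iter 4: u=1.301669  f(a)=+2.403e-08  f'(a)=-1.735e+00  a ← 48.523078 − (+2.403e-08/-1.735e+00) = 48.523078
iter 5: u=1.301669  f(a)=+0.000e+00  f'(a)=-1.735e+00  a ← 48.523078 − (+0.000e+00/-1.735e+00) = 48.523078
converged: |Δa| < 1e-12 after 5 iterations
sag = a·(cosh(S/(2a)) − 1) = 48.523078·(cosh(1.301669) − 1) = 47.249447
T_max/T_min = cosh(S/(2a)) = 1.973752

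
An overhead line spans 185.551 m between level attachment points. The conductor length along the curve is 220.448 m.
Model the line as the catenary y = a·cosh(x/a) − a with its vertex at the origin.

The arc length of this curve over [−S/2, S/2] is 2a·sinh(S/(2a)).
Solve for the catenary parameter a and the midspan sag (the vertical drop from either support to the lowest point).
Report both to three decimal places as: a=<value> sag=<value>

a=89.700 sag=52.410

seed: a₀ = √(S³/(24(L−S))) = √(185.551³/(24·34.897)) = 87.336399
iter 1: u=1.062278  f(a)=+2.023e+00  f'(a)=-8.930e-01  a ← 87.336399 − (+2.023e+00/-8.930e-01) = 89.601372
iter 2: u=1.035425  f(a)=+8.136e-02  f'(a)=-8.225e-01  a ← 89.601372 − (+8.136e-02/-8.225e-01) = 89.700285
iter 3: u=1.034283  f(a)=+1.438e-04  f'(a)=-8.196e-01  a ← 89.700285 − (+1.438e-04/-8.196e-01) = 89.700461
iter 4: u=1.034281  f(a)=+4.513e-10  f'(a)=-8.196e-01  a ← 89.700461 − (+4.513e-10/-8.196e-01) = 89.700461
iter 5: u=1.034281  f(a)=+2.842e-14  f'(a)=-8.196e-01  a ← 89.700461 − (+2.842e-14/-8.196e-01) = 89.700461
converged: |Δa| < 1e-12 after 5 iterations
sag = a·(cosh(S/(2a)) − 1) = 89.700461·(cosh(1.034281) − 1) = 52.410421
T_max/T_min = cosh(S/(2a)) = 1.584283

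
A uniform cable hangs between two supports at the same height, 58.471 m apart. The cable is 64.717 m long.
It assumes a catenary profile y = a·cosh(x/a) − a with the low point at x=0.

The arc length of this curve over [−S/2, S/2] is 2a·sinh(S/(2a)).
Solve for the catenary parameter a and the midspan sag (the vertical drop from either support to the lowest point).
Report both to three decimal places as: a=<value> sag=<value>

a=37.089 sag=12.132

seed: a₀ = √(S³/(24(L−S))) = √(58.471³/(24·6.246)) = 36.517763
iter 1: u=0.800583  f(a)=+2.032e-01  f'(a)=-3.645e-01  a ← 36.517763 − (+2.032e-01/-3.645e-01) = 37.075344
iter 2: u=0.788543  f(a)=+4.749e-03  f'(a)=-3.477e-01  a ← 37.075344 − (+4.749e-03/-3.477e-01) = 37.089003
iter 3: u=0.788253  f(a)=+2.730e-06  f'(a)=-3.473e-01  a ← 37.089003 − (+2.730e-06/-3.473e-01) = 37.089010
iter 4: u=0.788252  f(a)=+8.953e-13  f'(a)=-3.473e-01  a ← 37.089010 − (+8.953e-13/-3.473e-01) = 37.089010
converged: |Δa| < 1e-12 after 4 iterations
sag = a·(cosh(S/(2a)) − 1) = 37.089010·(cosh(0.788252) − 1) = 12.131587
T_max/T_min = cosh(S/(2a)) = 1.327094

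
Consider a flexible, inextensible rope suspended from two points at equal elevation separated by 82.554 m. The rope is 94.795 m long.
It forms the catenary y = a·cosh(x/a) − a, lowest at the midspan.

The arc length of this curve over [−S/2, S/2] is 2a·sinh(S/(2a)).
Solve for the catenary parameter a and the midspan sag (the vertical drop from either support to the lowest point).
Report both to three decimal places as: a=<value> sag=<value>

a=44.703 sag=20.450

seed: a₀ = √(S³/(24(L−S))) = √(82.554³/(24·12.241)) = 43.761592
iter 1: u=0.943224  f(a)=+5.562e-01  f'(a)=-6.108e-01  a ← 43.761592 − (+5.562e-01/-6.108e-01) = 44.672174
iter 2: u=0.923998  f(a)=+1.783e-02  f'(a)=-5.722e-01  a ← 44.672174 − (+1.783e-02/-5.722e-01) = 44.703341
iter 3: u=0.923354  f(a)=+1.968e-05  f'(a)=-5.710e-01  a ← 44.703341 − (+1.968e-05/-5.710e-01) = 44.703376
iter 4: u=0.923353  f(a)=+2.400e-11  f'(a)=-5.710e-01  a ← 44.703376 − (+2.400e-11/-5.710e-01) = 44.703376
converged: |Δa| < 1e-12 after 4 iterations
sag = a·(cosh(S/(2a)) − 1) = 44.703376·(cosh(0.923353) − 1) = 20.449635
T_max/T_min = cosh(S/(2a)) = 1.457452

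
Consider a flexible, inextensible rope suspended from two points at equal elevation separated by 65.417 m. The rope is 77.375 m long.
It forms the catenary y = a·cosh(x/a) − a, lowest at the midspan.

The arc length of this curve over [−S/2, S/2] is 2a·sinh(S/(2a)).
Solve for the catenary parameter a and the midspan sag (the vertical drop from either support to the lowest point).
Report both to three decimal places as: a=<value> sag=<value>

seed: a₀ = √(S³/(24(L−S))) = √(65.417³/(24·11.958)) = 31.232089
iter 1: u=1.047272  f(a)=+6.732e-01  f'(a)=-8.531e-01  a ← 31.232089 − (+6.732e-01/-8.531e-01) = 32.021161
iter 2: u=1.021465  f(a)=+2.635e-02  f'(a)=-7.875e-01  a ← 32.021161 − (+2.635e-02/-7.875e-01) = 32.054628
iter 3: u=1.020399  f(a)=+4.404e-05  f'(a)=-7.848e-01  a ← 32.054628 − (+4.404e-05/-7.848e-01) = 32.054684
iter 4: u=1.020397  f(a)=+1.235e-10  f'(a)=-7.848e-01  a ← 32.054684 − (+1.235e-10/-7.848e-01) = 32.054684
iter 5: u=1.020397  f(a)=+1.421e-14  f'(a)=-7.848e-01  a ← 32.054684 − (+1.421e-14/-7.848e-01) = 32.054684
converged: |Δa| < 1e-12 after 5 iterations
sag = a·(cosh(S/(2a)) − 1) = 32.054684·(cosh(1.020397) − 1) = 18.186986
T_max/T_min = cosh(S/(2a)) = 1.567374

a=32.055 sag=18.187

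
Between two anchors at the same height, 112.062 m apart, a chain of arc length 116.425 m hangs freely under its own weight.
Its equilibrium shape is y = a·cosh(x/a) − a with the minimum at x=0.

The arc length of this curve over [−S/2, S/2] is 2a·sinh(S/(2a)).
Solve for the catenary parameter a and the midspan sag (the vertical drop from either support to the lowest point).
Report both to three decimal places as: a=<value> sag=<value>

a=116.599 sag=13.724

seed: a₀ = √(S³/(24(L−S))) = √(112.062³/(24·4.363)) = 115.928262
iter 1: u=0.483325  f(a)=+5.124e-02  f'(a)=-7.704e-02  a ← 115.928262 − (+5.124e-02/-7.704e-02) = 116.593401
iter 2: u=0.480568  f(a)=+4.444e-04  f'(a)=-7.571e-02  a ← 116.593401 − (+4.444e-04/-7.571e-02) = 116.599271
iter 3: u=0.480543  f(a)=+3.407e-08  f'(a)=-7.570e-02  a ← 116.599271 − (+3.407e-08/-7.570e-02) = 116.599271
iter 4: u=0.480543  f(a)=+2.842e-14  f'(a)=-7.570e-02  a ← 116.599271 − (+2.842e-14/-7.570e-02) = 116.599271
converged: |Δa| < 1e-12 after 4 iterations
sag = a·(cosh(S/(2a)) − 1) = 116.599271·(cosh(0.480543) − 1) = 13.723732
T_max/T_min = cosh(S/(2a)) = 1.117700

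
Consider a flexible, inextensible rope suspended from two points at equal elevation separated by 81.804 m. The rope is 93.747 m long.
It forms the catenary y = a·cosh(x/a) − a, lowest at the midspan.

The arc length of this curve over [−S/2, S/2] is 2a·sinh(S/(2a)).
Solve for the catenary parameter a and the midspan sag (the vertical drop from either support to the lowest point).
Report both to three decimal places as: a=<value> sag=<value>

seed: a₀ = √(S³/(24(L−S))) = √(81.804³/(24·11.943)) = 43.701815
iter 1: u=0.935934  f(a)=+5.341e-01  f'(a)=-5.960e-01  a ← 43.701815 − (+5.341e-01/-5.960e-01) = 44.598055
iter 2: u=0.917125  f(a)=+1.687e-02  f'(a)=-5.589e-01  a ← 44.598055 − (+1.687e-02/-5.589e-01) = 44.628248
iter 3: u=0.916505  f(a)=+1.806e-05  f'(a)=-5.577e-01  a ← 44.628248 − (+1.806e-05/-5.577e-01) = 44.628280
iter 4: u=0.916504  f(a)=+2.073e-11  f'(a)=-5.577e-01  a ← 44.628280 − (+2.073e-11/-5.577e-01) = 44.628280
converged: |Δa| < 1e-12 after 4 iterations
sag = a·(cosh(S/(2a)) − 1) = 44.628280·(cosh(0.916504) − 1) = 20.092724
T_max/T_min = cosh(S/(2a)) = 1.450224

a=44.628 sag=20.093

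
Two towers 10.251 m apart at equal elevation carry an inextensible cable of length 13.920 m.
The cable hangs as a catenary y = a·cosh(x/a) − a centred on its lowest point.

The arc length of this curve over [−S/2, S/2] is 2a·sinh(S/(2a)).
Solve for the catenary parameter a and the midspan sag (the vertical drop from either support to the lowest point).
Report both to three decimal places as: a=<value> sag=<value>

seed: a₀ = √(S³/(24(L−S))) = √(10.251³/(24·3.669)) = 3.497598
iter 1: u=1.465434  f(a)=+4.147e-01  f'(a)=-2.585e+00  a ← 3.497598 − (+4.147e-01/-2.585e+00) = 3.658059
iter 2: u=1.401153  f(a)=+3.025e-02  f'(a)=-2.220e+00  a ← 3.658059 − (+3.025e-02/-2.220e+00) = 3.671683
iter 3: u=1.395954  f(a)=+1.889e-04  f'(a)=-2.192e+00  a ← 3.671683 − (+1.889e-04/-2.192e+00) = 3.671769
iter 4: u=1.395921  f(a)=+7.467e-09  f'(a)=-2.192e+00  a ← 3.671769 − (+7.467e-09/-2.192e+00) = 3.671769
iter 5: u=1.395921  f(a)=+1.776e-15  f'(a)=-2.192e+00  a ← 3.671769 − (+1.776e-15/-2.192e+00) = 3.671769
converged: |Δa| < 1e-12 after 5 iterations
sag = a·(cosh(S/(2a)) − 1) = 3.671769·(cosh(1.395921) − 1) = 4.197379
T_max/T_min = cosh(S/(2a)) = 2.143149

a=3.672 sag=4.197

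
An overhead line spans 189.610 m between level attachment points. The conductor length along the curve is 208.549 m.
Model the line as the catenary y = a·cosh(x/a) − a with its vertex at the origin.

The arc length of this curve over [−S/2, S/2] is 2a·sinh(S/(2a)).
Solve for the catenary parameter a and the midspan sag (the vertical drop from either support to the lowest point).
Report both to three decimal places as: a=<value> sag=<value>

a=124.258 sag=37.956

seed: a₀ = √(S³/(24(L−S))) = √(189.610³/(24·18.939)) = 122.463795
iter 1: u=0.774147  f(a)=+5.757e-01  f'(a)=-3.282e-01  a ← 122.463795 − (+5.757e-01/-3.282e-01) = 124.217638
iter 2: u=0.763217  f(a)=+1.260e-02  f'(a)=-3.140e-01  a ← 124.217638 − (+1.260e-02/-3.140e-01) = 124.257764
iter 3: u=0.762970  f(a)=+6.336e-06  f'(a)=-3.137e-01  a ← 124.257764 − (+6.336e-06/-3.137e-01) = 124.257785
iter 4: u=0.762970  f(a)=+1.620e-12  f'(a)=-3.137e-01  a ← 124.257785 − (+1.620e-12/-3.137e-01) = 124.257785
converged: |Δa| < 1e-12 after 4 iterations
sag = a·(cosh(S/(2a)) − 1) = 124.257785·(cosh(0.762970) − 1) = 37.955558
T_max/T_min = cosh(S/(2a)) = 1.305458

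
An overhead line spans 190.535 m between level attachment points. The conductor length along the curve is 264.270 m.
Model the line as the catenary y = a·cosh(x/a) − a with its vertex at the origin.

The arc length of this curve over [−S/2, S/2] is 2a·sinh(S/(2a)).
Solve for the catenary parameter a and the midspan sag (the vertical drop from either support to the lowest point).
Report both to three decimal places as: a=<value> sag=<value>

a=65.868 sag=81.774

seed: a₀ = √(S³/(24(L−S))) = √(190.535³/(24·73.735)) = 62.520103
iter 1: u=1.523790  f(a)=+9.049e+00  f'(a)=-2.954e+00  a ← 62.520103 − (+9.049e+00/-2.954e+00) = 65.583619
iter 2: u=1.452611  f(a)=+7.077e-01  f'(a)=-2.508e+00  a ← 65.583619 − (+7.077e-01/-2.508e+00) = 65.865733
iter 3: u=1.446389  f(a)=+5.139e-03  f'(a)=-2.472e+00  a ← 65.865733 − (+5.139e-03/-2.472e+00) = 65.867812
iter 4: u=1.446344  f(a)=+2.753e-07  f'(a)=-2.472e+00  a ← 65.867812 − (+2.753e-07/-2.472e+00) = 65.867812
iter 5: u=1.446344  f(a)=+0.000e+00  f'(a)=-2.472e+00  a ← 65.867812 − (+0.000e+00/-2.472e+00) = 65.867812
converged: |Δa| < 1e-12 after 5 iterations
sag = a·(cosh(S/(2a)) − 1) = 65.867812·(cosh(1.446344) − 1) = 81.774414
T_max/T_min = cosh(S/(2a)) = 2.241493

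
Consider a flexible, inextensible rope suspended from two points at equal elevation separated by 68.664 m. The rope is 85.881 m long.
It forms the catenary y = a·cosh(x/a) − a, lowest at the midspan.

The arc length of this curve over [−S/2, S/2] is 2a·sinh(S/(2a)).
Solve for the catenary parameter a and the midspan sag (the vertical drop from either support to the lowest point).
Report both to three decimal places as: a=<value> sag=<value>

seed: a₀ = √(S³/(24(L−S))) = √(68.664³/(24·17.217)) = 27.990412
iter 1: u=1.226563  f(a)=+1.342e+00  f'(a)=-1.426e+00  a ← 27.990412 − (+1.342e+00/-1.426e+00) = 28.932168
iter 2: u=1.186638  f(a)=+7.073e-02  f'(a)=-1.279e+00  a ← 28.932168 − (+7.073e-02/-1.279e+00) = 28.987474
iter 3: u=1.184374  f(a)=+2.205e-04  f'(a)=-1.271e+00  a ← 28.987474 − (+2.205e-04/-1.271e+00) = 28.987647
iter 4: u=1.184367  f(a)=+2.158e-09  f'(a)=-1.271e+00  a ← 28.987647 − (+2.158e-09/-1.271e+00) = 28.987647
iter 5: u=1.184367  f(a)=+1.421e-14  f'(a)=-1.271e+00  a ← 28.987647 − (+1.421e-14/-1.271e+00) = 28.987647
converged: |Δa| < 1e-12 after 5 iterations
sag = a·(cosh(S/(2a)) − 1) = 28.987647·(cosh(1.184367) − 1) = 22.821331
T_max/T_min = cosh(S/(2a)) = 1.787278

a=28.988 sag=22.821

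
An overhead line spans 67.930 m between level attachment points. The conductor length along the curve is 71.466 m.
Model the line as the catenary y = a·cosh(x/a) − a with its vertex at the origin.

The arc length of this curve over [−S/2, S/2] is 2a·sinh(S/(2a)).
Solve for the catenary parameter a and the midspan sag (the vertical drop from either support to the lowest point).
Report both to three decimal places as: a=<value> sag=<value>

a=61.245 sag=9.662

seed: a₀ = √(S³/(24(L−S))) = √(67.930³/(24·3.536)) = 60.775798
iter 1: u=0.558857  f(a)=+5.563e-02  f'(a)=-1.200e-01  a ← 60.775798 − (+5.563e-02/-1.200e-01) = 61.239245
iter 2: u=0.554628  f(a)=+6.427e-04  f'(a)=-1.173e-01  a ← 61.239245 − (+6.427e-04/-1.173e-01) = 61.244726
iter 3: u=0.554578  f(a)=+8.803e-08  f'(a)=-1.172e-01  a ← 61.244726 − (+8.803e-08/-1.172e-01) = 61.244727
iter 4: u=0.554578  f(a)=+0.000e+00  f'(a)=-1.172e-01  a ← 61.244727 − (+0.000e+00/-1.172e-01) = 61.244727
converged: |Δa| < 1e-12 after 4 iterations
sag = a·(cosh(S/(2a)) − 1) = 61.244727·(cosh(0.554578) − 1) = 9.662000
T_max/T_min = cosh(S/(2a)) = 1.157761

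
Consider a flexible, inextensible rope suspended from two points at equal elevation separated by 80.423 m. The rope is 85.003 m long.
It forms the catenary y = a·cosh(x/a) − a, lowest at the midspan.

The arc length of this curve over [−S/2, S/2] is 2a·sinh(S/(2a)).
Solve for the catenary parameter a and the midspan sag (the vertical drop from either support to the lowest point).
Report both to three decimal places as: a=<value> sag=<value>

a=69.371 sag=11.984

seed: a₀ = √(S³/(24(L−S))) = √(80.423³/(24·4.580)) = 68.791067
iter 1: u=0.584545  f(a)=+7.889e-02  f'(a)=-1.378e-01  a ← 68.791067 − (+7.889e-02/-1.378e-01) = 69.363700
iter 2: u=0.579720  f(a)=+9.959e-04  f'(a)=-1.343e-01  a ← 69.363700 − (+9.959e-04/-1.343e-01) = 69.371115
iter 3: u=0.579658  f(a)=+1.632e-07  f'(a)=-1.343e-01  a ← 69.371115 − (+1.632e-07/-1.343e-01) = 69.371116
iter 4: u=0.579658  f(a)=+0.000e+00  f'(a)=-1.343e-01  a ← 69.371116 − (+0.000e+00/-1.343e-01) = 69.371116
converged: |Δa| < 1e-12 after 4 iterations
sag = a·(cosh(S/(2a)) − 1) = 69.371116·(cosh(0.579658) − 1) = 11.984457
T_max/T_min = cosh(S/(2a)) = 1.172759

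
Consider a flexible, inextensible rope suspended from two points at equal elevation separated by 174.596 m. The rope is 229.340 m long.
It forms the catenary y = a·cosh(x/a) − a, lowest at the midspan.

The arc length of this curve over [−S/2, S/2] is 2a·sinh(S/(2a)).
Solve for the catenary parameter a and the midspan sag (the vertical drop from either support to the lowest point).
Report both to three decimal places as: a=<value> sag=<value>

seed: a₀ = √(S³/(24(L−S))) = √(174.596³/(24·54.744)) = 63.646943
iter 1: u=1.371598  f(a)=+5.386e+00  f'(a)=-2.066e+00  a ← 63.646943 − (+5.386e+00/-2.066e+00) = 66.253540
iter 2: u=1.317635  f(a)=+3.486e-01  f'(a)=-1.807e+00  a ← 66.253540 − (+3.486e-01/-1.807e+00) = 66.446452
iter 3: u=1.313810  f(a)=+1.683e-03  f'(a)=-1.789e+00  a ← 66.446452 − (+1.683e-03/-1.789e+00) = 66.447392
iter 4: u=1.313791  f(a)=+3.966e-08  f'(a)=-1.789e+00  a ← 66.447392 − (+3.966e-08/-1.789e+00) = 66.447392
iter 5: u=1.313791  f(a)=+0.000e+00  f'(a)=-1.789e+00  a ← 66.447392 − (+0.000e+00/-1.789e+00) = 66.447392
converged: |Δa| < 1e-12 after 5 iterations
sag = a·(cosh(S/(2a)) − 1) = 66.447392·(cosh(1.313791) − 1) = 66.083604
T_max/T_min = cosh(S/(2a)) = 1.994525

a=66.447 sag=66.084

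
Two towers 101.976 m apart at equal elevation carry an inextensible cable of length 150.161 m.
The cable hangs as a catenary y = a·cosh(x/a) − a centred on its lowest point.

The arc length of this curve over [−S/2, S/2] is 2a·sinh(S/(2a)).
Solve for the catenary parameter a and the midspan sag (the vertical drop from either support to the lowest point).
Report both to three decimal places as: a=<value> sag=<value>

a=32.231 sag=49.475

seed: a₀ = √(S³/(24(L−S))) = √(101.976³/(24·48.185)) = 30.282059
iter 1: u=1.683769  f(a)=+7.310e+00  f'(a)=-4.181e+00  a ← 30.282059 − (+7.310e+00/-4.181e+00) = 32.030488
iter 2: u=1.591858  f(a)=+6.809e-01  f'(a)=-3.435e+00  a ← 32.030488 − (+6.809e-01/-3.435e+00) = 32.228703
iter 3: u=1.582068  f(a)=+7.248e-03  f'(a)=-3.363e+00  a ← 32.228703 − (+7.248e-03/-3.363e+00) = 32.230858
iter 4: u=1.581962  f(a)=+8.406e-07  f'(a)=-3.362e+00  a ← 32.230858 − (+8.406e-07/-3.362e+00) = 32.230858
iter 5: u=1.581962  f(a)=+0.000e+00  f'(a)=-3.362e+00  a ← 32.230858 − (+0.000e+00/-3.362e+00) = 32.230858
converged: |Δa| < 1e-12 after 5 iterations
sag = a·(cosh(S/(2a)) − 1) = 32.230858·(cosh(1.581962) − 1) = 49.475382
T_max/T_min = cosh(S/(2a)) = 2.535031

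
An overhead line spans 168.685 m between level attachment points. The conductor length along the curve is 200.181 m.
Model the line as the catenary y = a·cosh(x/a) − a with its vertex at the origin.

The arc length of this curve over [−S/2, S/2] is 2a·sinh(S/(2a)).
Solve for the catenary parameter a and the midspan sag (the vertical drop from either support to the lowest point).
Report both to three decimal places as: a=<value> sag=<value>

seed: a₀ = √(S³/(24(L−S))) = √(168.685³/(24·31.496)) = 79.685881
iter 1: u=1.058437  f(a)=+1.812e+00  f'(a)=-8.827e-01  a ← 79.685881 − (+1.812e+00/-8.827e-01) = 81.738751
iter 2: u=1.031855  f(a)=+7.238e-02  f'(a)=-8.134e-01  a ← 81.738751 − (+7.238e-02/-8.134e-01) = 81.827737
iter 3: u=1.030732  f(a)=+1.262e-04  f'(a)=-8.106e-01  a ← 81.827737 − (+1.262e-04/-8.106e-01) = 81.827893
iter 4: u=1.030730  f(a)=+3.846e-10  f'(a)=-8.106e-01  a ← 81.827893 − (+3.846e-10/-8.106e-01) = 81.827893
iter 5: u=1.030730  f(a)=+0.000e+00  f'(a)=-8.106e-01  a ← 81.827893 − (+0.000e+00/-8.106e-01) = 81.827893
converged: |Δa| < 1e-12 after 5 iterations
sag = a·(cosh(S/(2a)) − 1) = 81.827893·(cosh(1.030730) − 1) = 47.454404
T_max/T_min = cosh(S/(2a)) = 1.579929

a=81.828 sag=47.454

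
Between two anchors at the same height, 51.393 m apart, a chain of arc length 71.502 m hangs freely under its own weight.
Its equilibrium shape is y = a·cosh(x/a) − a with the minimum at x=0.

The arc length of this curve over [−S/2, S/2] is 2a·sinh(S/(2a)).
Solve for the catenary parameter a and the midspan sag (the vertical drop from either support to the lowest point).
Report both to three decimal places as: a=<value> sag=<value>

a=17.678 sag=22.205

seed: a₀ = √(S³/(24(L−S))) = √(51.393³/(24·20.109)) = 16.770851
iter 1: u=1.532212  f(a)=+2.497e+00  f'(a)=-3.010e+00  a ← 16.770851 − (+2.497e+00/-3.010e+00) = 17.600246
iter 2: u=1.460008  f(a)=+1.972e-01  f'(a)=-2.552e+00  a ← 17.600246 − (+1.972e-01/-2.552e+00) = 17.677504
iter 3: u=1.453627  f(a)=+1.463e-03  f'(a)=-2.514e+00  a ← 17.677504 − (+1.463e-03/-2.514e+00) = 17.678086
iter 4: u=1.453579  f(a)=+8.179e-08  f'(a)=-2.514e+00  a ← 17.678086 − (+8.179e-08/-2.514e+00) = 17.678086
iter 5: u=1.453579  f(a)=+0.000e+00  f'(a)=-2.514e+00  a ← 17.678086 − (+0.000e+00/-2.514e+00) = 17.678086
converged: |Δa| < 1e-12 after 5 iterations
sag = a·(cosh(S/(2a)) − 1) = 17.678086·(cosh(1.453579) − 1) = 22.204852
T_max/T_min = cosh(S/(2a)) = 2.256066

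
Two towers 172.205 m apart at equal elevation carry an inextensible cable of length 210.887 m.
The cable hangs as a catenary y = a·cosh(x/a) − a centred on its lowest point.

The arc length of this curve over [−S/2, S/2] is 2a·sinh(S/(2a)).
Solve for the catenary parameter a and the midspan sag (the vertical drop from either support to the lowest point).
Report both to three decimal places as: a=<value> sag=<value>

a=76.546 sag=53.752

seed: a₀ = √(S³/(24(L−S))) = √(172.205³/(24·38.682)) = 74.166631
iter 1: u=1.160933  f(a)=+2.692e+00  f'(a)=-1.191e+00  a ← 74.166631 − (+2.692e+00/-1.191e+00) = 76.427564
iter 2: u=1.126590  f(a)=+1.280e-01  f'(a)=-1.080e+00  a ← 76.427564 − (+1.280e-01/-1.080e+00) = 76.546098
iter 3: u=1.124845  f(a)=+3.214e-04  f'(a)=-1.074e+00  a ← 76.546098 − (+3.214e-04/-1.074e+00) = 76.546397
iter 4: u=1.124841  f(a)=+2.037e-09  f'(a)=-1.074e+00  a ← 76.546397 − (+2.037e-09/-1.074e+00) = 76.546397
iter 5: u=1.124841  f(a)=-2.842e-14  f'(a)=-1.074e+00  a ← 76.546397 − (-2.842e-14/-1.074e+00) = 76.546397
converged: |Δa| < 1e-12 after 5 iterations
sag = a·(cosh(S/(2a)) − 1) = 76.546397·(cosh(1.124841) − 1) = 53.752040
T_max/T_min = cosh(S/(2a)) = 1.702215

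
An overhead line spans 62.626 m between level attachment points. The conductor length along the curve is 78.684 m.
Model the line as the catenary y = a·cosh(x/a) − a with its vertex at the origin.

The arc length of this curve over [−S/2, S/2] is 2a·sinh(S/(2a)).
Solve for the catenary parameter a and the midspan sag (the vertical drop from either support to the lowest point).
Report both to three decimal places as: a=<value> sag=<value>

seed: a₀ = √(S³/(24(L−S))) = √(62.626³/(24·16.058)) = 25.245307
iter 1: u=1.240349  f(a)=+1.281e+00  f'(a)=-1.479e+00  a ← 25.245307 − (+1.281e+00/-1.479e+00) = 26.111781
iter 2: u=1.199191  f(a)=+6.893e-02  f'(a)=-1.324e+00  a ← 26.111781 − (+6.893e-02/-1.324e+00) = 26.163854
iter 3: u=1.196804  f(a)=+2.245e-04  f'(a)=-1.315e+00  a ← 26.163854 − (+2.245e-04/-1.315e+00) = 26.164025
iter 4: u=1.196796  f(a)=+2.400e-09  f'(a)=-1.315e+00  a ← 26.164025 − (+2.400e-09/-1.315e+00) = 26.164025
iter 5: u=1.196796  f(a)=+0.000e+00  f'(a)=-1.315e+00  a ← 26.164025 − (+0.000e+00/-1.315e+00) = 26.164025
converged: |Δa| < 1e-12 after 5 iterations
sag = a·(cosh(S/(2a)) − 1) = 26.164025·(cosh(1.196796) − 1) = 21.083718
T_max/T_min = cosh(S/(2a)) = 1.805829

a=26.164 sag=21.084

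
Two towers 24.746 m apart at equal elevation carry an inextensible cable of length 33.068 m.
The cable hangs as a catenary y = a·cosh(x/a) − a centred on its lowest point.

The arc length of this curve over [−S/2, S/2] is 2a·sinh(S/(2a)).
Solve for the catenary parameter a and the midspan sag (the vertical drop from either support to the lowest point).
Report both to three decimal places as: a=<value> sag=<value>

a=9.120 sag=9.763

seed: a₀ = √(S³/(24(L−S))) = √(24.746³/(24·8.322)) = 8.710399
iter 1: u=1.420486  f(a)=+8.811e-01  f'(a)=-2.325e+00  a ← 8.710399 − (+8.811e-01/-2.325e+00) = 9.089323
iter 2: u=1.361267  f(a)=+6.076e-02  f'(a)=-2.015e+00  a ← 9.089323 − (+6.076e-02/-2.015e+00) = 9.119481
iter 3: u=1.356766  f(a)=+3.362e-04  f'(a)=-1.992e+00  a ← 9.119481 − (+3.362e-04/-1.992e+00) = 9.119650
iter 4: u=1.356741  f(a)=+1.042e-08  f'(a)=-1.992e+00  a ← 9.119650 − (+1.042e-08/-1.992e+00) = 9.119650
iter 5: u=1.356741  f(a)=+0.000e+00  f'(a)=-1.992e+00  a ← 9.119650 − (+0.000e+00/-1.992e+00) = 9.119650
converged: |Δa| < 1e-12 after 5 iterations
sag = a·(cosh(S/(2a)) − 1) = 9.119650·(cosh(1.356741) − 1) = 9.762648
T_max/T_min = cosh(S/(2a)) = 2.070507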